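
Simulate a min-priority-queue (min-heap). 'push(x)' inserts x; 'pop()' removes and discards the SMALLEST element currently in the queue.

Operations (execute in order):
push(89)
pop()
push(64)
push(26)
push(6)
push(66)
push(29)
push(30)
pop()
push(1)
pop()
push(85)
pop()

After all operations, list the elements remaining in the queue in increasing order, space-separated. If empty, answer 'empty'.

push(89): heap contents = [89]
pop() → 89: heap contents = []
push(64): heap contents = [64]
push(26): heap contents = [26, 64]
push(6): heap contents = [6, 26, 64]
push(66): heap contents = [6, 26, 64, 66]
push(29): heap contents = [6, 26, 29, 64, 66]
push(30): heap contents = [6, 26, 29, 30, 64, 66]
pop() → 6: heap contents = [26, 29, 30, 64, 66]
push(1): heap contents = [1, 26, 29, 30, 64, 66]
pop() → 1: heap contents = [26, 29, 30, 64, 66]
push(85): heap contents = [26, 29, 30, 64, 66, 85]
pop() → 26: heap contents = [29, 30, 64, 66, 85]

Answer: 29 30 64 66 85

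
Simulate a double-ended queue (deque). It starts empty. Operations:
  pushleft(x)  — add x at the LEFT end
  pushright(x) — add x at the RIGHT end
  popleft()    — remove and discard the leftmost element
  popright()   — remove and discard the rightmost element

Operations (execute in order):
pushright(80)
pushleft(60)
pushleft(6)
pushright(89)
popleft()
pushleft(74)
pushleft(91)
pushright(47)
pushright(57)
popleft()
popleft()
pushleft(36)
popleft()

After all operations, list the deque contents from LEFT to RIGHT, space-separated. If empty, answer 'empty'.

pushright(80): [80]
pushleft(60): [60, 80]
pushleft(6): [6, 60, 80]
pushright(89): [6, 60, 80, 89]
popleft(): [60, 80, 89]
pushleft(74): [74, 60, 80, 89]
pushleft(91): [91, 74, 60, 80, 89]
pushright(47): [91, 74, 60, 80, 89, 47]
pushright(57): [91, 74, 60, 80, 89, 47, 57]
popleft(): [74, 60, 80, 89, 47, 57]
popleft(): [60, 80, 89, 47, 57]
pushleft(36): [36, 60, 80, 89, 47, 57]
popleft(): [60, 80, 89, 47, 57]

Answer: 60 80 89 47 57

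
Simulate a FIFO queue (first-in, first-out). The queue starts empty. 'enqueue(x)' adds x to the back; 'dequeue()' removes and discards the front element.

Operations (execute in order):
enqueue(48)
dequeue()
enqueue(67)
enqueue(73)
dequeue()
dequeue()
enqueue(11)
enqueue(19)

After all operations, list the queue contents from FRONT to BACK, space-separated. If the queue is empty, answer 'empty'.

Answer: 11 19

Derivation:
enqueue(48): [48]
dequeue(): []
enqueue(67): [67]
enqueue(73): [67, 73]
dequeue(): [73]
dequeue(): []
enqueue(11): [11]
enqueue(19): [11, 19]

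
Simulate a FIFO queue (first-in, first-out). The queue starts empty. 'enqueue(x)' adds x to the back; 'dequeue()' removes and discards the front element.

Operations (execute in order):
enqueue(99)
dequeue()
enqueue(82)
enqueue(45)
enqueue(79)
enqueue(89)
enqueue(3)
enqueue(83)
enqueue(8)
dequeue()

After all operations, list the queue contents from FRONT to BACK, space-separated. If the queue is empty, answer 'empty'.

Answer: 45 79 89 3 83 8

Derivation:
enqueue(99): [99]
dequeue(): []
enqueue(82): [82]
enqueue(45): [82, 45]
enqueue(79): [82, 45, 79]
enqueue(89): [82, 45, 79, 89]
enqueue(3): [82, 45, 79, 89, 3]
enqueue(83): [82, 45, 79, 89, 3, 83]
enqueue(8): [82, 45, 79, 89, 3, 83, 8]
dequeue(): [45, 79, 89, 3, 83, 8]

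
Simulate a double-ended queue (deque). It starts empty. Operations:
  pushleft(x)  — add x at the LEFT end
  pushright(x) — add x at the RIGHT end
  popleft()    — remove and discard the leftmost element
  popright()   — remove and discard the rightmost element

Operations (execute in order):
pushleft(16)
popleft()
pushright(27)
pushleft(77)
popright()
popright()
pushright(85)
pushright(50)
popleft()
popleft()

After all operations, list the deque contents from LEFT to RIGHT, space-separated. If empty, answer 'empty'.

Answer: empty

Derivation:
pushleft(16): [16]
popleft(): []
pushright(27): [27]
pushleft(77): [77, 27]
popright(): [77]
popright(): []
pushright(85): [85]
pushright(50): [85, 50]
popleft(): [50]
popleft(): []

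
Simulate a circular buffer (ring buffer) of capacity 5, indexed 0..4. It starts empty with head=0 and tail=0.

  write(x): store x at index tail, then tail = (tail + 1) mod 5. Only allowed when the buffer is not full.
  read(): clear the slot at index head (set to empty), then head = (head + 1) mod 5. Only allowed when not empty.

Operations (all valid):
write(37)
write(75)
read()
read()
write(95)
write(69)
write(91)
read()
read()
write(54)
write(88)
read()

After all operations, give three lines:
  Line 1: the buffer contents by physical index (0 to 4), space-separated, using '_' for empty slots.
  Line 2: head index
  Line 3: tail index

Answer: 54 88 _ _ _
0
2

Derivation:
write(37): buf=[37 _ _ _ _], head=0, tail=1, size=1
write(75): buf=[37 75 _ _ _], head=0, tail=2, size=2
read(): buf=[_ 75 _ _ _], head=1, tail=2, size=1
read(): buf=[_ _ _ _ _], head=2, tail=2, size=0
write(95): buf=[_ _ 95 _ _], head=2, tail=3, size=1
write(69): buf=[_ _ 95 69 _], head=2, tail=4, size=2
write(91): buf=[_ _ 95 69 91], head=2, tail=0, size=3
read(): buf=[_ _ _ 69 91], head=3, tail=0, size=2
read(): buf=[_ _ _ _ 91], head=4, tail=0, size=1
write(54): buf=[54 _ _ _ 91], head=4, tail=1, size=2
write(88): buf=[54 88 _ _ 91], head=4, tail=2, size=3
read(): buf=[54 88 _ _ _], head=0, tail=2, size=2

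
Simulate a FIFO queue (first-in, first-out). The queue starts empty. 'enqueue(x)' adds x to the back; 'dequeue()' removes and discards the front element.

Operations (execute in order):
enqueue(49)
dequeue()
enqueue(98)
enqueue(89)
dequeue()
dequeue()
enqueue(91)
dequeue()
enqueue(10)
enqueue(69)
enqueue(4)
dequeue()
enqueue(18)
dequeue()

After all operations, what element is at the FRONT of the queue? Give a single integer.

enqueue(49): queue = [49]
dequeue(): queue = []
enqueue(98): queue = [98]
enqueue(89): queue = [98, 89]
dequeue(): queue = [89]
dequeue(): queue = []
enqueue(91): queue = [91]
dequeue(): queue = []
enqueue(10): queue = [10]
enqueue(69): queue = [10, 69]
enqueue(4): queue = [10, 69, 4]
dequeue(): queue = [69, 4]
enqueue(18): queue = [69, 4, 18]
dequeue(): queue = [4, 18]

Answer: 4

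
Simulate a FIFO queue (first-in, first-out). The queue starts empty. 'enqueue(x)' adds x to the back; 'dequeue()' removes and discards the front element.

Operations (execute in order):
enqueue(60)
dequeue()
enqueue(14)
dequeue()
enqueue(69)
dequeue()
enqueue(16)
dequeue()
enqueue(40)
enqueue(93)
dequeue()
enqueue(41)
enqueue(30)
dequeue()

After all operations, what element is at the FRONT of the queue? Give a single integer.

Answer: 41

Derivation:
enqueue(60): queue = [60]
dequeue(): queue = []
enqueue(14): queue = [14]
dequeue(): queue = []
enqueue(69): queue = [69]
dequeue(): queue = []
enqueue(16): queue = [16]
dequeue(): queue = []
enqueue(40): queue = [40]
enqueue(93): queue = [40, 93]
dequeue(): queue = [93]
enqueue(41): queue = [93, 41]
enqueue(30): queue = [93, 41, 30]
dequeue(): queue = [41, 30]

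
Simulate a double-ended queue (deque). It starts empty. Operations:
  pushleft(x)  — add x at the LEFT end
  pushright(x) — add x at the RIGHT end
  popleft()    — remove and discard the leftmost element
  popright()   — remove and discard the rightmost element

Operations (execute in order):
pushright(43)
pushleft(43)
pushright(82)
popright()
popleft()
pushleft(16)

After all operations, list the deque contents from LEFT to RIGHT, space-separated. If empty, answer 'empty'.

Answer: 16 43

Derivation:
pushright(43): [43]
pushleft(43): [43, 43]
pushright(82): [43, 43, 82]
popright(): [43, 43]
popleft(): [43]
pushleft(16): [16, 43]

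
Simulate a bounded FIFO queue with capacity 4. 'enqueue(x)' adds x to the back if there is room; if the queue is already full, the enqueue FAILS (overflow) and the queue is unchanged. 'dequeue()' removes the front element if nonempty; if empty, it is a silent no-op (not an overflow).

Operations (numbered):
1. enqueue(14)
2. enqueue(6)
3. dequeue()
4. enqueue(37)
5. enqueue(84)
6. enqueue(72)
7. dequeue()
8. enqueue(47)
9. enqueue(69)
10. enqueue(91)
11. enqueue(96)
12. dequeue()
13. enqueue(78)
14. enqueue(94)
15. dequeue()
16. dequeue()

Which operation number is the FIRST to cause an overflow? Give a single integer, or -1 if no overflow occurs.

Answer: 9

Derivation:
1. enqueue(14): size=1
2. enqueue(6): size=2
3. dequeue(): size=1
4. enqueue(37): size=2
5. enqueue(84): size=3
6. enqueue(72): size=4
7. dequeue(): size=3
8. enqueue(47): size=4
9. enqueue(69): size=4=cap → OVERFLOW (fail)
10. enqueue(91): size=4=cap → OVERFLOW (fail)
11. enqueue(96): size=4=cap → OVERFLOW (fail)
12. dequeue(): size=3
13. enqueue(78): size=4
14. enqueue(94): size=4=cap → OVERFLOW (fail)
15. dequeue(): size=3
16. dequeue(): size=2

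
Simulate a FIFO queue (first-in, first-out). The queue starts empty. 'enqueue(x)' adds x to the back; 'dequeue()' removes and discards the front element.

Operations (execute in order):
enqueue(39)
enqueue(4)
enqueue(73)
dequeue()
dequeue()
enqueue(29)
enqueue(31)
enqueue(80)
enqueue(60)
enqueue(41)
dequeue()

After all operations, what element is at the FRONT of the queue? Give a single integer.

Answer: 29

Derivation:
enqueue(39): queue = [39]
enqueue(4): queue = [39, 4]
enqueue(73): queue = [39, 4, 73]
dequeue(): queue = [4, 73]
dequeue(): queue = [73]
enqueue(29): queue = [73, 29]
enqueue(31): queue = [73, 29, 31]
enqueue(80): queue = [73, 29, 31, 80]
enqueue(60): queue = [73, 29, 31, 80, 60]
enqueue(41): queue = [73, 29, 31, 80, 60, 41]
dequeue(): queue = [29, 31, 80, 60, 41]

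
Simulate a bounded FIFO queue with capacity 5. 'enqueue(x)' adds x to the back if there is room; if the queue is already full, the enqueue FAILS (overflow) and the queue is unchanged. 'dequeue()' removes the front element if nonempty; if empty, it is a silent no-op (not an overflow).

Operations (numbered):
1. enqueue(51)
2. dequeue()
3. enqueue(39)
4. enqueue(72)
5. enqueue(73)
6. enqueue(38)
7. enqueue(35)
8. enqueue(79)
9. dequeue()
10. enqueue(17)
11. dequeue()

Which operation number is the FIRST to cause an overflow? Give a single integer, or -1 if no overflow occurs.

Answer: 8

Derivation:
1. enqueue(51): size=1
2. dequeue(): size=0
3. enqueue(39): size=1
4. enqueue(72): size=2
5. enqueue(73): size=3
6. enqueue(38): size=4
7. enqueue(35): size=5
8. enqueue(79): size=5=cap → OVERFLOW (fail)
9. dequeue(): size=4
10. enqueue(17): size=5
11. dequeue(): size=4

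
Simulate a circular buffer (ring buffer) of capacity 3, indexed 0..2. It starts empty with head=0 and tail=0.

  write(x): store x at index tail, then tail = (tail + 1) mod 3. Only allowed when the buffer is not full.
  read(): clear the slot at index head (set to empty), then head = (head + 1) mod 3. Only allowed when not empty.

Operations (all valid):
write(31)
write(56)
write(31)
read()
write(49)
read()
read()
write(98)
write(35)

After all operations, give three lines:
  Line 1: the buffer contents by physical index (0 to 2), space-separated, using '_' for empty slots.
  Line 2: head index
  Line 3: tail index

Answer: 49 98 35
0
0

Derivation:
write(31): buf=[31 _ _], head=0, tail=1, size=1
write(56): buf=[31 56 _], head=0, tail=2, size=2
write(31): buf=[31 56 31], head=0, tail=0, size=3
read(): buf=[_ 56 31], head=1, tail=0, size=2
write(49): buf=[49 56 31], head=1, tail=1, size=3
read(): buf=[49 _ 31], head=2, tail=1, size=2
read(): buf=[49 _ _], head=0, tail=1, size=1
write(98): buf=[49 98 _], head=0, tail=2, size=2
write(35): buf=[49 98 35], head=0, tail=0, size=3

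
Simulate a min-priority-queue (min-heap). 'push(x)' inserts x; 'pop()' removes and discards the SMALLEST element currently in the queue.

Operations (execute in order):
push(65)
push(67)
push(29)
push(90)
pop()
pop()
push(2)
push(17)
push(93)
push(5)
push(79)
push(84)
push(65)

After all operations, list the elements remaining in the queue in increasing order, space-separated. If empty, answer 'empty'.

Answer: 2 5 17 65 67 79 84 90 93

Derivation:
push(65): heap contents = [65]
push(67): heap contents = [65, 67]
push(29): heap contents = [29, 65, 67]
push(90): heap contents = [29, 65, 67, 90]
pop() → 29: heap contents = [65, 67, 90]
pop() → 65: heap contents = [67, 90]
push(2): heap contents = [2, 67, 90]
push(17): heap contents = [2, 17, 67, 90]
push(93): heap contents = [2, 17, 67, 90, 93]
push(5): heap contents = [2, 5, 17, 67, 90, 93]
push(79): heap contents = [2, 5, 17, 67, 79, 90, 93]
push(84): heap contents = [2, 5, 17, 67, 79, 84, 90, 93]
push(65): heap contents = [2, 5, 17, 65, 67, 79, 84, 90, 93]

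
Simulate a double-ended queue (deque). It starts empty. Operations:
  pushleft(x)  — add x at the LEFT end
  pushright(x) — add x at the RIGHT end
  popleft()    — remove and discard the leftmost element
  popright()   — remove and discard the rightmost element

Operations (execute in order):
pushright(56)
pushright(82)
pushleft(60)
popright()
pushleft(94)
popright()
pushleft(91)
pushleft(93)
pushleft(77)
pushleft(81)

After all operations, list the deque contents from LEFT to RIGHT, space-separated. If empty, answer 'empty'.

Answer: 81 77 93 91 94 60

Derivation:
pushright(56): [56]
pushright(82): [56, 82]
pushleft(60): [60, 56, 82]
popright(): [60, 56]
pushleft(94): [94, 60, 56]
popright(): [94, 60]
pushleft(91): [91, 94, 60]
pushleft(93): [93, 91, 94, 60]
pushleft(77): [77, 93, 91, 94, 60]
pushleft(81): [81, 77, 93, 91, 94, 60]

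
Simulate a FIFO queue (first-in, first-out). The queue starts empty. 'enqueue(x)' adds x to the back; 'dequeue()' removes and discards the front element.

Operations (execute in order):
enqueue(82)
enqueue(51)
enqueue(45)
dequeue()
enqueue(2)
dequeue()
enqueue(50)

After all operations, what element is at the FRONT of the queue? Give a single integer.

Answer: 45

Derivation:
enqueue(82): queue = [82]
enqueue(51): queue = [82, 51]
enqueue(45): queue = [82, 51, 45]
dequeue(): queue = [51, 45]
enqueue(2): queue = [51, 45, 2]
dequeue(): queue = [45, 2]
enqueue(50): queue = [45, 2, 50]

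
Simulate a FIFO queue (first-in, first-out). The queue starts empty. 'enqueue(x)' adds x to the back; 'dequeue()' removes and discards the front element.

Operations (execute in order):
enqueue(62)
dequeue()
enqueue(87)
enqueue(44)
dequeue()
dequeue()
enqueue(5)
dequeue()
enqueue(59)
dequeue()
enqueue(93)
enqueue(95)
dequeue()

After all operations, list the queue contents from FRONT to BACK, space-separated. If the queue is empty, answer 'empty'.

enqueue(62): [62]
dequeue(): []
enqueue(87): [87]
enqueue(44): [87, 44]
dequeue(): [44]
dequeue(): []
enqueue(5): [5]
dequeue(): []
enqueue(59): [59]
dequeue(): []
enqueue(93): [93]
enqueue(95): [93, 95]
dequeue(): [95]

Answer: 95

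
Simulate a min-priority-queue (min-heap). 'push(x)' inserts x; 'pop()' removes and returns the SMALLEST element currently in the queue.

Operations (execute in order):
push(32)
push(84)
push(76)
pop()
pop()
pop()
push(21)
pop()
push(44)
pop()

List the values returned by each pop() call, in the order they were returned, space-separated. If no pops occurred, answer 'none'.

Answer: 32 76 84 21 44

Derivation:
push(32): heap contents = [32]
push(84): heap contents = [32, 84]
push(76): heap contents = [32, 76, 84]
pop() → 32: heap contents = [76, 84]
pop() → 76: heap contents = [84]
pop() → 84: heap contents = []
push(21): heap contents = [21]
pop() → 21: heap contents = []
push(44): heap contents = [44]
pop() → 44: heap contents = []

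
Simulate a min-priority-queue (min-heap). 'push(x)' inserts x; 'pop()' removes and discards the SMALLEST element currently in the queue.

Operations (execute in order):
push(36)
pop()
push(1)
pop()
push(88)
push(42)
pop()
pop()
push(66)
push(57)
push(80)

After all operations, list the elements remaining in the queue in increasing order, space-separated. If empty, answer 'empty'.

Answer: 57 66 80

Derivation:
push(36): heap contents = [36]
pop() → 36: heap contents = []
push(1): heap contents = [1]
pop() → 1: heap contents = []
push(88): heap contents = [88]
push(42): heap contents = [42, 88]
pop() → 42: heap contents = [88]
pop() → 88: heap contents = []
push(66): heap contents = [66]
push(57): heap contents = [57, 66]
push(80): heap contents = [57, 66, 80]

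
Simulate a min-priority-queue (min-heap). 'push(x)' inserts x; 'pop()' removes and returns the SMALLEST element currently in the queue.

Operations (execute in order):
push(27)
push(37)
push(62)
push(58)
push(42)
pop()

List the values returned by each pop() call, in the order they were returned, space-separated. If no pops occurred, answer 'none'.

push(27): heap contents = [27]
push(37): heap contents = [27, 37]
push(62): heap contents = [27, 37, 62]
push(58): heap contents = [27, 37, 58, 62]
push(42): heap contents = [27, 37, 42, 58, 62]
pop() → 27: heap contents = [37, 42, 58, 62]

Answer: 27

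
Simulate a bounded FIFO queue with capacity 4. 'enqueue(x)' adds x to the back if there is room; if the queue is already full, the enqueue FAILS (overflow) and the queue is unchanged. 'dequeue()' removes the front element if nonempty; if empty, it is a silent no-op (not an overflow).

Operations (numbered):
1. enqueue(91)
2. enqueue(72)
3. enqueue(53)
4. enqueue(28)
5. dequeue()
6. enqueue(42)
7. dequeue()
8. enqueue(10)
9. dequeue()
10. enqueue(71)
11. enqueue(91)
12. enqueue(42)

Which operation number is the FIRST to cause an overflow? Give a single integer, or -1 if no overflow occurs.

Answer: 11

Derivation:
1. enqueue(91): size=1
2. enqueue(72): size=2
3. enqueue(53): size=3
4. enqueue(28): size=4
5. dequeue(): size=3
6. enqueue(42): size=4
7. dequeue(): size=3
8. enqueue(10): size=4
9. dequeue(): size=3
10. enqueue(71): size=4
11. enqueue(91): size=4=cap → OVERFLOW (fail)
12. enqueue(42): size=4=cap → OVERFLOW (fail)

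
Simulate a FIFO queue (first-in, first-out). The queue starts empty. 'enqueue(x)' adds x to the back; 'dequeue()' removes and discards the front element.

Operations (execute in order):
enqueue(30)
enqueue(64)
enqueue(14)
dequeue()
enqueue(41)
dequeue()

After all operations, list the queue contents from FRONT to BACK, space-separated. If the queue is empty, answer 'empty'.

enqueue(30): [30]
enqueue(64): [30, 64]
enqueue(14): [30, 64, 14]
dequeue(): [64, 14]
enqueue(41): [64, 14, 41]
dequeue(): [14, 41]

Answer: 14 41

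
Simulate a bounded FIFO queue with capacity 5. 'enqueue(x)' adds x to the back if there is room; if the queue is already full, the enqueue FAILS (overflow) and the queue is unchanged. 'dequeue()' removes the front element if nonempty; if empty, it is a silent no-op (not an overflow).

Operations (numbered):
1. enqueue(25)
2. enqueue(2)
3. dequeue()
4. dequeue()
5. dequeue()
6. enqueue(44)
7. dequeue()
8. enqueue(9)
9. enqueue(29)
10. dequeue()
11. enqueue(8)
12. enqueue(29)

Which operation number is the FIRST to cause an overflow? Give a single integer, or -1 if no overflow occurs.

1. enqueue(25): size=1
2. enqueue(2): size=2
3. dequeue(): size=1
4. dequeue(): size=0
5. dequeue(): empty, no-op, size=0
6. enqueue(44): size=1
7. dequeue(): size=0
8. enqueue(9): size=1
9. enqueue(29): size=2
10. dequeue(): size=1
11. enqueue(8): size=2
12. enqueue(29): size=3

Answer: -1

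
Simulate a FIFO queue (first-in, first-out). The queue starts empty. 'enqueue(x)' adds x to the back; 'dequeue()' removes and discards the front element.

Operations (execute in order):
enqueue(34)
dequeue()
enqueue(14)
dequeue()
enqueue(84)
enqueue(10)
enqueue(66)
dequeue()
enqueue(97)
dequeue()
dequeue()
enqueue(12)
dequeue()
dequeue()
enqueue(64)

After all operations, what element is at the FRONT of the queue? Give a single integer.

Answer: 64

Derivation:
enqueue(34): queue = [34]
dequeue(): queue = []
enqueue(14): queue = [14]
dequeue(): queue = []
enqueue(84): queue = [84]
enqueue(10): queue = [84, 10]
enqueue(66): queue = [84, 10, 66]
dequeue(): queue = [10, 66]
enqueue(97): queue = [10, 66, 97]
dequeue(): queue = [66, 97]
dequeue(): queue = [97]
enqueue(12): queue = [97, 12]
dequeue(): queue = [12]
dequeue(): queue = []
enqueue(64): queue = [64]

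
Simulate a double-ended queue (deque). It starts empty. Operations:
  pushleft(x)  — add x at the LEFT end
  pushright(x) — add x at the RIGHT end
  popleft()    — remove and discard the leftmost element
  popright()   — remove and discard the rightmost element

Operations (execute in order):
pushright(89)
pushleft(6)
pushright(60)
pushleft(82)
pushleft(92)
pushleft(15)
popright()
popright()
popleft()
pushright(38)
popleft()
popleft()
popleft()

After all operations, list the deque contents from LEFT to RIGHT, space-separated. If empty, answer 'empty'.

Answer: 38

Derivation:
pushright(89): [89]
pushleft(6): [6, 89]
pushright(60): [6, 89, 60]
pushleft(82): [82, 6, 89, 60]
pushleft(92): [92, 82, 6, 89, 60]
pushleft(15): [15, 92, 82, 6, 89, 60]
popright(): [15, 92, 82, 6, 89]
popright(): [15, 92, 82, 6]
popleft(): [92, 82, 6]
pushright(38): [92, 82, 6, 38]
popleft(): [82, 6, 38]
popleft(): [6, 38]
popleft(): [38]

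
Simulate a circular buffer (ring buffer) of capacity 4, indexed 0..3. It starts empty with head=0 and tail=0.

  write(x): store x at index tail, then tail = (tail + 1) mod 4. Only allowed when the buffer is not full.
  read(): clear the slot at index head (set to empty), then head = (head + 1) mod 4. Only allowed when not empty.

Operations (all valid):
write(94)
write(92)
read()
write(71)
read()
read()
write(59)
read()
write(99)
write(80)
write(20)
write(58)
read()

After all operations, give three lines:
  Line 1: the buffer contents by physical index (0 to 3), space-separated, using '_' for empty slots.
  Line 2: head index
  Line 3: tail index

Answer: _ 80 20 58
1
0

Derivation:
write(94): buf=[94 _ _ _], head=0, tail=1, size=1
write(92): buf=[94 92 _ _], head=0, tail=2, size=2
read(): buf=[_ 92 _ _], head=1, tail=2, size=1
write(71): buf=[_ 92 71 _], head=1, tail=3, size=2
read(): buf=[_ _ 71 _], head=2, tail=3, size=1
read(): buf=[_ _ _ _], head=3, tail=3, size=0
write(59): buf=[_ _ _ 59], head=3, tail=0, size=1
read(): buf=[_ _ _ _], head=0, tail=0, size=0
write(99): buf=[99 _ _ _], head=0, tail=1, size=1
write(80): buf=[99 80 _ _], head=0, tail=2, size=2
write(20): buf=[99 80 20 _], head=0, tail=3, size=3
write(58): buf=[99 80 20 58], head=0, tail=0, size=4
read(): buf=[_ 80 20 58], head=1, tail=0, size=3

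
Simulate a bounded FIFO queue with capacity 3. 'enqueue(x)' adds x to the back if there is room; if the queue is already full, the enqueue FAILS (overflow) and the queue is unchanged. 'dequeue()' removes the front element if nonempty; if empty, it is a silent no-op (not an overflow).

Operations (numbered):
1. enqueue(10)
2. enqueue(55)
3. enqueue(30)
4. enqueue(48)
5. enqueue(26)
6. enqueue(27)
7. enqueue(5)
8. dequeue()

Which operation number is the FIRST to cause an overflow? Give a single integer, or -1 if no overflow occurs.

1. enqueue(10): size=1
2. enqueue(55): size=2
3. enqueue(30): size=3
4. enqueue(48): size=3=cap → OVERFLOW (fail)
5. enqueue(26): size=3=cap → OVERFLOW (fail)
6. enqueue(27): size=3=cap → OVERFLOW (fail)
7. enqueue(5): size=3=cap → OVERFLOW (fail)
8. dequeue(): size=2

Answer: 4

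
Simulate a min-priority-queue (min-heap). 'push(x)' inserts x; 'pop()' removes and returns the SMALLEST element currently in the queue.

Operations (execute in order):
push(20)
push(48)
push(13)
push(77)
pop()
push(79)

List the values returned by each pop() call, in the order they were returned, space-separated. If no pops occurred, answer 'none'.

push(20): heap contents = [20]
push(48): heap contents = [20, 48]
push(13): heap contents = [13, 20, 48]
push(77): heap contents = [13, 20, 48, 77]
pop() → 13: heap contents = [20, 48, 77]
push(79): heap contents = [20, 48, 77, 79]

Answer: 13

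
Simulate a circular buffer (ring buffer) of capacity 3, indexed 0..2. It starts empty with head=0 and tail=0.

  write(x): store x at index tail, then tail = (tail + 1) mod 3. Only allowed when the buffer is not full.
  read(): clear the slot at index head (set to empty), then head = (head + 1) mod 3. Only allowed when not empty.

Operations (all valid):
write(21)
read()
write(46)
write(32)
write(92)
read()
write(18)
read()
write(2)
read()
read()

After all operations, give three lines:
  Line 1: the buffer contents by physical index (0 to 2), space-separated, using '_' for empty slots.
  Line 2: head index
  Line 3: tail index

write(21): buf=[21 _ _], head=0, tail=1, size=1
read(): buf=[_ _ _], head=1, tail=1, size=0
write(46): buf=[_ 46 _], head=1, tail=2, size=1
write(32): buf=[_ 46 32], head=1, tail=0, size=2
write(92): buf=[92 46 32], head=1, tail=1, size=3
read(): buf=[92 _ 32], head=2, tail=1, size=2
write(18): buf=[92 18 32], head=2, tail=2, size=3
read(): buf=[92 18 _], head=0, tail=2, size=2
write(2): buf=[92 18 2], head=0, tail=0, size=3
read(): buf=[_ 18 2], head=1, tail=0, size=2
read(): buf=[_ _ 2], head=2, tail=0, size=1

Answer: _ _ 2
2
0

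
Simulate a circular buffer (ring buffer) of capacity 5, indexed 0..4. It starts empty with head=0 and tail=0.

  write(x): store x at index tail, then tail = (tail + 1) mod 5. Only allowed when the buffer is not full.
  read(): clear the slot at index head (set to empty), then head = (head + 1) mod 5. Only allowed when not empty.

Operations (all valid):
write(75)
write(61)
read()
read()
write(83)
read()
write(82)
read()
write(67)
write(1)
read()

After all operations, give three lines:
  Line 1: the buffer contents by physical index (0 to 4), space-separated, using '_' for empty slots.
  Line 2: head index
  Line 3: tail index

write(75): buf=[75 _ _ _ _], head=0, tail=1, size=1
write(61): buf=[75 61 _ _ _], head=0, tail=2, size=2
read(): buf=[_ 61 _ _ _], head=1, tail=2, size=1
read(): buf=[_ _ _ _ _], head=2, tail=2, size=0
write(83): buf=[_ _ 83 _ _], head=2, tail=3, size=1
read(): buf=[_ _ _ _ _], head=3, tail=3, size=0
write(82): buf=[_ _ _ 82 _], head=3, tail=4, size=1
read(): buf=[_ _ _ _ _], head=4, tail=4, size=0
write(67): buf=[_ _ _ _ 67], head=4, tail=0, size=1
write(1): buf=[1 _ _ _ 67], head=4, tail=1, size=2
read(): buf=[1 _ _ _ _], head=0, tail=1, size=1

Answer: 1 _ _ _ _
0
1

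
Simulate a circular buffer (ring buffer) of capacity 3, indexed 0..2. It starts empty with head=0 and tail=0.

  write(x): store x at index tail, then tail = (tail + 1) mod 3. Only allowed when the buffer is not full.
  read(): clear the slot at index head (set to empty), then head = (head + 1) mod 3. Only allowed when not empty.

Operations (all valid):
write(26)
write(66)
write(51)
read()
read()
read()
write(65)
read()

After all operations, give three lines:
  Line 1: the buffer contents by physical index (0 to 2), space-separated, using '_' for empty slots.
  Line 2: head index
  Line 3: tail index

write(26): buf=[26 _ _], head=0, tail=1, size=1
write(66): buf=[26 66 _], head=0, tail=2, size=2
write(51): buf=[26 66 51], head=0, tail=0, size=3
read(): buf=[_ 66 51], head=1, tail=0, size=2
read(): buf=[_ _ 51], head=2, tail=0, size=1
read(): buf=[_ _ _], head=0, tail=0, size=0
write(65): buf=[65 _ _], head=0, tail=1, size=1
read(): buf=[_ _ _], head=1, tail=1, size=0

Answer: _ _ _
1
1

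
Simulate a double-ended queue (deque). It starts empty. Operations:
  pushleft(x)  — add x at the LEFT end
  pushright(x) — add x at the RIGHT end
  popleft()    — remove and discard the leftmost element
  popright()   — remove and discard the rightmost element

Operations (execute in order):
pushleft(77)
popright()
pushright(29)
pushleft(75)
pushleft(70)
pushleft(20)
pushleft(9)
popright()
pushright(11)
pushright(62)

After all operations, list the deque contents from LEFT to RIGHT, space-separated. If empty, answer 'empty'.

Answer: 9 20 70 75 11 62

Derivation:
pushleft(77): [77]
popright(): []
pushright(29): [29]
pushleft(75): [75, 29]
pushleft(70): [70, 75, 29]
pushleft(20): [20, 70, 75, 29]
pushleft(9): [9, 20, 70, 75, 29]
popright(): [9, 20, 70, 75]
pushright(11): [9, 20, 70, 75, 11]
pushright(62): [9, 20, 70, 75, 11, 62]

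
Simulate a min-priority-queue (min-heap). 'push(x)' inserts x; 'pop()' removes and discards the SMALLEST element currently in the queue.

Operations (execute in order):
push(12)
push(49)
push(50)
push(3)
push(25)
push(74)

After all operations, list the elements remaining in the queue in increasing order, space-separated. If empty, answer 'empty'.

push(12): heap contents = [12]
push(49): heap contents = [12, 49]
push(50): heap contents = [12, 49, 50]
push(3): heap contents = [3, 12, 49, 50]
push(25): heap contents = [3, 12, 25, 49, 50]
push(74): heap contents = [3, 12, 25, 49, 50, 74]

Answer: 3 12 25 49 50 74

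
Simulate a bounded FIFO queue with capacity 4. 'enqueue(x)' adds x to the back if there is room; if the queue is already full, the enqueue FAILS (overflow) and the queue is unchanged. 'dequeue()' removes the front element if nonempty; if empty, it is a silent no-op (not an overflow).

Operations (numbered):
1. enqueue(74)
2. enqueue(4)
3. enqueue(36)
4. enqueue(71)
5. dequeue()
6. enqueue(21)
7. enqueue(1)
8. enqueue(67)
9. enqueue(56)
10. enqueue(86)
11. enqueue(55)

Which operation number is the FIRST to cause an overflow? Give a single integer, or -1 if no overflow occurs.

Answer: 7

Derivation:
1. enqueue(74): size=1
2. enqueue(4): size=2
3. enqueue(36): size=3
4. enqueue(71): size=4
5. dequeue(): size=3
6. enqueue(21): size=4
7. enqueue(1): size=4=cap → OVERFLOW (fail)
8. enqueue(67): size=4=cap → OVERFLOW (fail)
9. enqueue(56): size=4=cap → OVERFLOW (fail)
10. enqueue(86): size=4=cap → OVERFLOW (fail)
11. enqueue(55): size=4=cap → OVERFLOW (fail)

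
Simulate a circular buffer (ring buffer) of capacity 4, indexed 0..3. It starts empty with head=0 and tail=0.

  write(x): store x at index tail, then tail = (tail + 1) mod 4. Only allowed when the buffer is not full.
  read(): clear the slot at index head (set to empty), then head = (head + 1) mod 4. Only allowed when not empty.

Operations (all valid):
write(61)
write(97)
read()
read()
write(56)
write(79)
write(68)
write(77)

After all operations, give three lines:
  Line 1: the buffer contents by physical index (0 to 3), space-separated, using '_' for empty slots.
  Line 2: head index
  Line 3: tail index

write(61): buf=[61 _ _ _], head=0, tail=1, size=1
write(97): buf=[61 97 _ _], head=0, tail=2, size=2
read(): buf=[_ 97 _ _], head=1, tail=2, size=1
read(): buf=[_ _ _ _], head=2, tail=2, size=0
write(56): buf=[_ _ 56 _], head=2, tail=3, size=1
write(79): buf=[_ _ 56 79], head=2, tail=0, size=2
write(68): buf=[68 _ 56 79], head=2, tail=1, size=3
write(77): buf=[68 77 56 79], head=2, tail=2, size=4

Answer: 68 77 56 79
2
2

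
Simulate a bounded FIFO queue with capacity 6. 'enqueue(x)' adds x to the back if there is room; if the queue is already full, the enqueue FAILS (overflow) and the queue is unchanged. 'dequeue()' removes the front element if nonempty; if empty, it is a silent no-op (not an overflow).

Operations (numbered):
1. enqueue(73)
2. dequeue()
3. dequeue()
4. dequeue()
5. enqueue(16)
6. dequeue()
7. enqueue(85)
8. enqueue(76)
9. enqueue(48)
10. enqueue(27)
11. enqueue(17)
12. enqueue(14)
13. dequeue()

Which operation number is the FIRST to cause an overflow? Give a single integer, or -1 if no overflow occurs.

1. enqueue(73): size=1
2. dequeue(): size=0
3. dequeue(): empty, no-op, size=0
4. dequeue(): empty, no-op, size=0
5. enqueue(16): size=1
6. dequeue(): size=0
7. enqueue(85): size=1
8. enqueue(76): size=2
9. enqueue(48): size=3
10. enqueue(27): size=4
11. enqueue(17): size=5
12. enqueue(14): size=6
13. dequeue(): size=5

Answer: -1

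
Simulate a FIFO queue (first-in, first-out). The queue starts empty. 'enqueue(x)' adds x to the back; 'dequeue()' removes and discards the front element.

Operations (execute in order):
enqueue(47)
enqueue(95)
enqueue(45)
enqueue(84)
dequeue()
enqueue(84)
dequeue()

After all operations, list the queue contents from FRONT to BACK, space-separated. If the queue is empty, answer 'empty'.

Answer: 45 84 84

Derivation:
enqueue(47): [47]
enqueue(95): [47, 95]
enqueue(45): [47, 95, 45]
enqueue(84): [47, 95, 45, 84]
dequeue(): [95, 45, 84]
enqueue(84): [95, 45, 84, 84]
dequeue(): [45, 84, 84]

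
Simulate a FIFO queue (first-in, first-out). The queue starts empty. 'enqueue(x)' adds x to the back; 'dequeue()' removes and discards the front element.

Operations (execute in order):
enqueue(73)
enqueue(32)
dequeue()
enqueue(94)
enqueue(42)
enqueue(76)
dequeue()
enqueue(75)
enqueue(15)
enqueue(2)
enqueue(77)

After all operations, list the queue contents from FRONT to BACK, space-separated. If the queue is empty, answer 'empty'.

enqueue(73): [73]
enqueue(32): [73, 32]
dequeue(): [32]
enqueue(94): [32, 94]
enqueue(42): [32, 94, 42]
enqueue(76): [32, 94, 42, 76]
dequeue(): [94, 42, 76]
enqueue(75): [94, 42, 76, 75]
enqueue(15): [94, 42, 76, 75, 15]
enqueue(2): [94, 42, 76, 75, 15, 2]
enqueue(77): [94, 42, 76, 75, 15, 2, 77]

Answer: 94 42 76 75 15 2 77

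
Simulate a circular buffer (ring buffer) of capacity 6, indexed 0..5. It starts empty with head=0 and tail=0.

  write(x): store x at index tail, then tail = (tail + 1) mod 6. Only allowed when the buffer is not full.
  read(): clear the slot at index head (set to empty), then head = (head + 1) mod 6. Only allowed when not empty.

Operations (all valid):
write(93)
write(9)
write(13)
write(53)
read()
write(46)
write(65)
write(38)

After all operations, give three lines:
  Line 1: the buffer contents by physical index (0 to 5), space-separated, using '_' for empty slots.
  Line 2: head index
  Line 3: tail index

write(93): buf=[93 _ _ _ _ _], head=0, tail=1, size=1
write(9): buf=[93 9 _ _ _ _], head=0, tail=2, size=2
write(13): buf=[93 9 13 _ _ _], head=0, tail=3, size=3
write(53): buf=[93 9 13 53 _ _], head=0, tail=4, size=4
read(): buf=[_ 9 13 53 _ _], head=1, tail=4, size=3
write(46): buf=[_ 9 13 53 46 _], head=1, tail=5, size=4
write(65): buf=[_ 9 13 53 46 65], head=1, tail=0, size=5
write(38): buf=[38 9 13 53 46 65], head=1, tail=1, size=6

Answer: 38 9 13 53 46 65
1
1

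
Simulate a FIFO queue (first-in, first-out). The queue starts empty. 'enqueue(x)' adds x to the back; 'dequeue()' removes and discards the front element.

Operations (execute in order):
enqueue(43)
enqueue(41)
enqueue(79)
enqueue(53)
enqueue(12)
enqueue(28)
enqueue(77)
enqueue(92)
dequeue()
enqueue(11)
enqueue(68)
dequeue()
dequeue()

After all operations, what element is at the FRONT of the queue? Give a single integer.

enqueue(43): queue = [43]
enqueue(41): queue = [43, 41]
enqueue(79): queue = [43, 41, 79]
enqueue(53): queue = [43, 41, 79, 53]
enqueue(12): queue = [43, 41, 79, 53, 12]
enqueue(28): queue = [43, 41, 79, 53, 12, 28]
enqueue(77): queue = [43, 41, 79, 53, 12, 28, 77]
enqueue(92): queue = [43, 41, 79, 53, 12, 28, 77, 92]
dequeue(): queue = [41, 79, 53, 12, 28, 77, 92]
enqueue(11): queue = [41, 79, 53, 12, 28, 77, 92, 11]
enqueue(68): queue = [41, 79, 53, 12, 28, 77, 92, 11, 68]
dequeue(): queue = [79, 53, 12, 28, 77, 92, 11, 68]
dequeue(): queue = [53, 12, 28, 77, 92, 11, 68]

Answer: 53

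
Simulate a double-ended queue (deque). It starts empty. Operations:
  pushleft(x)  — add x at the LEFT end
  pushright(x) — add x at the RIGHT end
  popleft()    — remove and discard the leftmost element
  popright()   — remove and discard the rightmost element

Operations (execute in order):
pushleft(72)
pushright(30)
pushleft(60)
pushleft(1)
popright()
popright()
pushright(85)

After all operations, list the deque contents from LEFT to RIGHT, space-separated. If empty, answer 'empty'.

pushleft(72): [72]
pushright(30): [72, 30]
pushleft(60): [60, 72, 30]
pushleft(1): [1, 60, 72, 30]
popright(): [1, 60, 72]
popright(): [1, 60]
pushright(85): [1, 60, 85]

Answer: 1 60 85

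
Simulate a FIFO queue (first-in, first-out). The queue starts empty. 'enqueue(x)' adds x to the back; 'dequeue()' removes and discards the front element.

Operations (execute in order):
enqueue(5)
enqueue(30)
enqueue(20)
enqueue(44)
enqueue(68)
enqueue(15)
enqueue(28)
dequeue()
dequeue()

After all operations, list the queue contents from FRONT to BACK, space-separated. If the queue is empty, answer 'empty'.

enqueue(5): [5]
enqueue(30): [5, 30]
enqueue(20): [5, 30, 20]
enqueue(44): [5, 30, 20, 44]
enqueue(68): [5, 30, 20, 44, 68]
enqueue(15): [5, 30, 20, 44, 68, 15]
enqueue(28): [5, 30, 20, 44, 68, 15, 28]
dequeue(): [30, 20, 44, 68, 15, 28]
dequeue(): [20, 44, 68, 15, 28]

Answer: 20 44 68 15 28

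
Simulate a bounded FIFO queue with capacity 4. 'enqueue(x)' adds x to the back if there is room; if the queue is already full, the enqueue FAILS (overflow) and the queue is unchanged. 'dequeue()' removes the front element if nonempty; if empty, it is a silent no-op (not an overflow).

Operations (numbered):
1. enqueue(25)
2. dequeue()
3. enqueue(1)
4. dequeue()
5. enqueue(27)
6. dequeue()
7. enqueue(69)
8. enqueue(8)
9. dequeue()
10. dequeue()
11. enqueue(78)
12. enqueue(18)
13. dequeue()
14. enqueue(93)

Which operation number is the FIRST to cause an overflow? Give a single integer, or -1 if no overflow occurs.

1. enqueue(25): size=1
2. dequeue(): size=0
3. enqueue(1): size=1
4. dequeue(): size=0
5. enqueue(27): size=1
6. dequeue(): size=0
7. enqueue(69): size=1
8. enqueue(8): size=2
9. dequeue(): size=1
10. dequeue(): size=0
11. enqueue(78): size=1
12. enqueue(18): size=2
13. dequeue(): size=1
14. enqueue(93): size=2

Answer: -1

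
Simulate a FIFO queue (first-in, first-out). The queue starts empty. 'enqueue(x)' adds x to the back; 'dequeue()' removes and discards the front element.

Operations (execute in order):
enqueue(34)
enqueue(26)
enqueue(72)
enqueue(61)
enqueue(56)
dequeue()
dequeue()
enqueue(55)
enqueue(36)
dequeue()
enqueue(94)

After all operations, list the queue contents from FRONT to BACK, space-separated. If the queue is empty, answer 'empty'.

enqueue(34): [34]
enqueue(26): [34, 26]
enqueue(72): [34, 26, 72]
enqueue(61): [34, 26, 72, 61]
enqueue(56): [34, 26, 72, 61, 56]
dequeue(): [26, 72, 61, 56]
dequeue(): [72, 61, 56]
enqueue(55): [72, 61, 56, 55]
enqueue(36): [72, 61, 56, 55, 36]
dequeue(): [61, 56, 55, 36]
enqueue(94): [61, 56, 55, 36, 94]

Answer: 61 56 55 36 94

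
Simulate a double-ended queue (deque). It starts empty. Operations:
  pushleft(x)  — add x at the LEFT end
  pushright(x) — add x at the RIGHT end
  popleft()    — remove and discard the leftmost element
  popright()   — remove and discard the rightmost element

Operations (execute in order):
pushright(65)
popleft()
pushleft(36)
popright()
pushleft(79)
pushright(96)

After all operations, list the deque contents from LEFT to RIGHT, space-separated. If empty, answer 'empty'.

Answer: 79 96

Derivation:
pushright(65): [65]
popleft(): []
pushleft(36): [36]
popright(): []
pushleft(79): [79]
pushright(96): [79, 96]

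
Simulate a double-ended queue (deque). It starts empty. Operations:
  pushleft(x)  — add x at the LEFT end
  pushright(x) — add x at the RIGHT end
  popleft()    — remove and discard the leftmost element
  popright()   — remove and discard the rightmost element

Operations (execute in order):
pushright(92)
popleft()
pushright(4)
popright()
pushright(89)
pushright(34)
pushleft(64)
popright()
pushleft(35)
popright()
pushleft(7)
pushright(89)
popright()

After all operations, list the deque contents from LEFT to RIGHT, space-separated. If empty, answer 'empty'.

Answer: 7 35 64

Derivation:
pushright(92): [92]
popleft(): []
pushright(4): [4]
popright(): []
pushright(89): [89]
pushright(34): [89, 34]
pushleft(64): [64, 89, 34]
popright(): [64, 89]
pushleft(35): [35, 64, 89]
popright(): [35, 64]
pushleft(7): [7, 35, 64]
pushright(89): [7, 35, 64, 89]
popright(): [7, 35, 64]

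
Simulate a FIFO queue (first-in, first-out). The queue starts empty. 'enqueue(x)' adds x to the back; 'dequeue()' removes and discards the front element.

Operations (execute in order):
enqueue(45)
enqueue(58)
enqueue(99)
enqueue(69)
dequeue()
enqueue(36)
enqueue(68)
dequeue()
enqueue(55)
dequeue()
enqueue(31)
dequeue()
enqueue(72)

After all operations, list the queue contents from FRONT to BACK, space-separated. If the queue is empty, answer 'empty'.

enqueue(45): [45]
enqueue(58): [45, 58]
enqueue(99): [45, 58, 99]
enqueue(69): [45, 58, 99, 69]
dequeue(): [58, 99, 69]
enqueue(36): [58, 99, 69, 36]
enqueue(68): [58, 99, 69, 36, 68]
dequeue(): [99, 69, 36, 68]
enqueue(55): [99, 69, 36, 68, 55]
dequeue(): [69, 36, 68, 55]
enqueue(31): [69, 36, 68, 55, 31]
dequeue(): [36, 68, 55, 31]
enqueue(72): [36, 68, 55, 31, 72]

Answer: 36 68 55 31 72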